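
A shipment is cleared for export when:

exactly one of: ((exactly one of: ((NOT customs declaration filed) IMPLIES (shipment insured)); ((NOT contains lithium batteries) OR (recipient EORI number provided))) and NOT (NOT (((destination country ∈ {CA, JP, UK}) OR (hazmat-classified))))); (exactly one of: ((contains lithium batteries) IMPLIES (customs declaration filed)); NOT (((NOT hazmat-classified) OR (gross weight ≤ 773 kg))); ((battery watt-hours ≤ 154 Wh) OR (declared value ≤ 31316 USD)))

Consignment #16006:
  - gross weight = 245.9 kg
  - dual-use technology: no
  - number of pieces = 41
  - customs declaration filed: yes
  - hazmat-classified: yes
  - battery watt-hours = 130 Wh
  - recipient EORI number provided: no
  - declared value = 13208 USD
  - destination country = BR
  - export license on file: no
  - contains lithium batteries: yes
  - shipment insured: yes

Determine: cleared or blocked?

Atomic conditions:
  NOT customs declaration filed: yes → false
  shipment insured: yes → true
  NOT contains lithium batteries: yes → false
  recipient EORI number provided: no → false
  destination country ∈ {CA, JP, UK}: BR is not in the set → false
  hazmat-classified: yes → true
  contains lithium batteries: yes → true
  customs declaration filed: yes → true
  NOT hazmat-classified: yes → false
  gross weight ≤ 773 kg: 245.9 ≤ 773 is true
  battery watt-hours ≤ 154 Wh: 130 ≤ 154 is true
  declared value ≤ 31316 USD: 13208 ≤ 31316 is true
Combine:
[1.1.1] false → true (antecedent false ⇒ implication holds) = true
[1.1.2] false OR false = false
[1.1] exactly-one(true, false) = true
[1.2.1.1] false OR true = true
[1.2.1] NOT true = false
[1.2] NOT false = true
[1] true AND true = true
[2.1] true → true = true
[2.2.1] false OR true = true
[2.2] NOT true = false
[2.3] true OR true = true
[2] exactly-one(true, false, true) = false
[root] exactly-one(true, false) = true
Overall: true → cleared

Cleared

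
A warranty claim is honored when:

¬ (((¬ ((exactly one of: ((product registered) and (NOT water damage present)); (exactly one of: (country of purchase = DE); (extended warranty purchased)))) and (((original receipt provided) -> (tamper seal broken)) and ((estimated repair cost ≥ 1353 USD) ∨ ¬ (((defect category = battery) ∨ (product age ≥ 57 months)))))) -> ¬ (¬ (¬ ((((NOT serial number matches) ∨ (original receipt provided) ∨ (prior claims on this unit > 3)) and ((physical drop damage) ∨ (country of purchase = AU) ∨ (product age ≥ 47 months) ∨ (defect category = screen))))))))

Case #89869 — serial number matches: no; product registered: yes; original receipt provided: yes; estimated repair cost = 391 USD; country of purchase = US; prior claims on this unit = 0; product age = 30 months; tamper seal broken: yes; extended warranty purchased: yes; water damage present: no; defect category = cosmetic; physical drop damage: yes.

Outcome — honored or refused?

Atomic conditions:
  product registered: yes → true
  NOT water damage present: no → true
  country of purchase = DE: US == DE is false
  extended warranty purchased: yes → true
  original receipt provided: yes → true
  tamper seal broken: yes → true
  estimated repair cost ≥ 1353 USD: 391 ≥ 1353 is false
  defect category = battery: cosmetic == battery is false
  product age ≥ 57 months: 30 ≥ 57 is false
  NOT serial number matches: no → true
  prior claims on this unit > 3: 0 > 3 is false
  physical drop damage: yes → true
  country of purchase = AU: US == AU is false
  product age ≥ 47 months: 30 ≥ 47 is false
  defect category = screen: cosmetic == screen is false
Combine:
[1.1.1.1.1] true AND true = true
[1.1.1.1.2] exactly-one(false, true) = true
[1.1.1.1] exactly-one(true, true) = false
[1.1.1] NOT false = true
[1.1.2.1] true → true = true
[1.1.2.2.2.1] false OR false = false
[1.1.2.2.2] NOT false = true
[1.1.2.2] false OR true = true
[1.1.2] true AND true = true
[1.1] true AND true = true
[1.2.1.1.1.1] true OR true OR false = true
[1.2.1.1.1.2] true OR false OR false OR false = true
[1.2.1.1.1] true AND true = true
[1.2.1.1] NOT true = false
[1.2.1] NOT false = true
[1.2] NOT true = false
[1] true → false = false
[root] NOT false = true
Overall: true → honored

Honored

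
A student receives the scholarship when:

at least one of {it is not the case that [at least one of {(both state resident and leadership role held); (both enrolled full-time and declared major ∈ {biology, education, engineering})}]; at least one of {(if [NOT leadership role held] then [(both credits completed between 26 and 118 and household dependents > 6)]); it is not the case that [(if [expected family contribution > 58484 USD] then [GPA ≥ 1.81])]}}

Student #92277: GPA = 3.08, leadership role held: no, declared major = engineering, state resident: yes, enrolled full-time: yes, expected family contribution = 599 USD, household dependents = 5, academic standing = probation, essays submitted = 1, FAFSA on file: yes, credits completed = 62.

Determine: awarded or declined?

Atomic conditions:
  state resident: yes → true
  leadership role held: no → false
  enrolled full-time: yes → true
  declared major ∈ {biology, education, engineering}: engineering is in the set → true
  NOT leadership role held: no → true
  credits completed between 26 and 118: 62 in [26, 118] is true
  household dependents > 6: 5 > 6 is false
  expected family contribution > 58484 USD: 599 > 58484 is false
  GPA ≥ 1.81: 3.08 ≥ 1.81 is true
Combine:
[1.1.1] true AND false = false
[1.1.2] true AND true = true
[1.1] false OR true = true
[1] NOT true = false
[2.1.2] true AND false = false
[2.1] true → false = false
[2.2.1] false → true (antecedent false ⇒ implication holds) = true
[2.2] NOT true = false
[2] false OR false = false
[root] false OR false = false
Overall: false → declined

Declined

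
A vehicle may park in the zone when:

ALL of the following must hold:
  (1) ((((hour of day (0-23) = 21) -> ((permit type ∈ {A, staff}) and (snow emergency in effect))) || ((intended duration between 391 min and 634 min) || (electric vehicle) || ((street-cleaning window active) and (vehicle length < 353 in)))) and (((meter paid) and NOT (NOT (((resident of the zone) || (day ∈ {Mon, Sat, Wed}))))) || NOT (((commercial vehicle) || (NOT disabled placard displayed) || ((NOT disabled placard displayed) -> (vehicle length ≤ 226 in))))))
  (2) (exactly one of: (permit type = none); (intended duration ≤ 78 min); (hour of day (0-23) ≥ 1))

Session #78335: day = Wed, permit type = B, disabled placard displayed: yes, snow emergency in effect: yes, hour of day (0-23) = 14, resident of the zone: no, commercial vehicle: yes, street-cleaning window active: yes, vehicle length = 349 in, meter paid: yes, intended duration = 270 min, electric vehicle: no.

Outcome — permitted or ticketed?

Atomic conditions:
  hour of day (0-23) = 21: 14 == 21 is false
  permit type ∈ {A, staff}: B is not in the set → false
  snow emergency in effect: yes → true
  intended duration between 391 min and 634 min: 270 in [391, 634] is false
  electric vehicle: no → false
  street-cleaning window active: yes → true
  vehicle length < 353 in: 349 < 353 is true
  meter paid: yes → true
  resident of the zone: no → false
  day ∈ {Mon, Sat, Wed}: Wed is in the set → true
  commercial vehicle: yes → true
  NOT disabled placard displayed: yes → false
  vehicle length ≤ 226 in: 349 ≤ 226 is false
  permit type = none: B == none is false
  intended duration ≤ 78 min: 270 ≤ 78 is false
  hour of day (0-23) ≥ 1: 14 ≥ 1 is true
Combine:
[1.1.1.2] false AND true = false
[1.1.1] false → false (antecedent false ⇒ implication holds) = true
[1.1.2.3] true AND true = true
[1.1.2] false OR false OR true = true
[1.1] true OR true = true
[1.2.1.2.1.1] false OR true = true
[1.2.1.2.1] NOT true = false
[1.2.1.2] NOT false = true
[1.2.1] true AND true = true
[1.2.2.1.3] false → false (antecedent false ⇒ implication holds) = true
[1.2.2.1] true OR false OR true = true
[1.2.2] NOT true = false
[1.2] true OR false = true
[1] true AND true = true
[2] exactly-one(false, false, true) = true
[root] true AND true = true
Overall: true → permitted

Permitted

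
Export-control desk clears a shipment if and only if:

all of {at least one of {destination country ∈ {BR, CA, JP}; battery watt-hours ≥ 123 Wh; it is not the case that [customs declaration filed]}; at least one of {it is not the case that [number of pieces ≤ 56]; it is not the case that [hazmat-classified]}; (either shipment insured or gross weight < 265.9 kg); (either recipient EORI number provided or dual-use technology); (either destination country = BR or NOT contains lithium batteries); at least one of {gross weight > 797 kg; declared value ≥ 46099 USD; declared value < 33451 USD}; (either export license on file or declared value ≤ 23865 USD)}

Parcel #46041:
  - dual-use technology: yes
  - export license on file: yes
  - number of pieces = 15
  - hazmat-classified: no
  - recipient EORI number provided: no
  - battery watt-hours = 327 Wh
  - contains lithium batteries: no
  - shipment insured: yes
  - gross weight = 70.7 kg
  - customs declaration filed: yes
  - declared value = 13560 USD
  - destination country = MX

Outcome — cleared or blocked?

Atomic conditions:
  destination country ∈ {BR, CA, JP}: MX is not in the set → false
  battery watt-hours ≥ 123 Wh: 327 ≥ 123 is true
  customs declaration filed: yes → true
  number of pieces ≤ 56: 15 ≤ 56 is true
  hazmat-classified: no → false
  shipment insured: yes → true
  gross weight < 265.9 kg: 70.7 < 265.9 is true
  recipient EORI number provided: no → false
  dual-use technology: yes → true
  destination country = BR: MX == BR is false
  NOT contains lithium batteries: no → true
  gross weight > 797 kg: 70.7 > 797 is false
  declared value ≥ 46099 USD: 13560 ≥ 46099 is false
  declared value < 33451 USD: 13560 < 33451 is true
  export license on file: yes → true
  declared value ≤ 23865 USD: 13560 ≤ 23865 is true
Combine:
[1.3] NOT true = false
[1] false OR true OR false = true
[2.1] NOT true = false
[2.2] NOT false = true
[2] false OR true = true
[3] true OR true = true
[4] false OR true = true
[5] false OR true = true
[6] false OR false OR true = true
[7] true OR true = true
[root] true AND true AND true AND true AND true AND true AND true = true
Overall: true → cleared

Cleared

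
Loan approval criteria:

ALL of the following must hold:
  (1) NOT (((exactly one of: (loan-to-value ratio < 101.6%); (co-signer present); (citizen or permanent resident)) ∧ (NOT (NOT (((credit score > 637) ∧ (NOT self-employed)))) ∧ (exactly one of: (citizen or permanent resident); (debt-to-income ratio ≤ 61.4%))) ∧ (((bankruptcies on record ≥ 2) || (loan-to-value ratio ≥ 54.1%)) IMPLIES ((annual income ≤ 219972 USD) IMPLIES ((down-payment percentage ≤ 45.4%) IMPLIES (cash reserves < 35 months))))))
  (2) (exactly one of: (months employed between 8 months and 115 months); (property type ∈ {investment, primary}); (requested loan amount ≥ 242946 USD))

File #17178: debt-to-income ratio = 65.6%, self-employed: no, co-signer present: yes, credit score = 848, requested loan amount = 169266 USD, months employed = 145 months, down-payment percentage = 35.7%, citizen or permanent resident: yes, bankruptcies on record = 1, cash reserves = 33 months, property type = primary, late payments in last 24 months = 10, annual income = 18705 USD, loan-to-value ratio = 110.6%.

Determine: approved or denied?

Approved

Atomic conditions:
  loan-to-value ratio < 101.6%: 110.6 < 101.6 is false
  co-signer present: yes → true
  citizen or permanent resident: yes → true
  credit score > 637: 848 > 637 is true
  NOT self-employed: no → true
  debt-to-income ratio ≤ 61.4%: 65.6 ≤ 61.4 is false
  bankruptcies on record ≥ 2: 1 ≥ 2 is false
  loan-to-value ratio ≥ 54.1%: 110.6 ≥ 54.1 is true
  annual income ≤ 219972 USD: 18705 ≤ 219972 is true
  down-payment percentage ≤ 45.4%: 35.7 ≤ 45.4 is true
  cash reserves < 35 months: 33 < 35 is true
  months employed between 8 months and 115 months: 145 in [8, 115] is false
  property type ∈ {investment, primary}: primary is in the set → true
  requested loan amount ≥ 242946 USD: 169266 ≥ 242946 is false
Combine:
[1.1.1] exactly-one(false, true, true) = false
[1.1.2.1.1.1] true AND true = true
[1.1.2.1.1] NOT true = false
[1.1.2.1] NOT false = true
[1.1.2.2] exactly-one(true, false) = true
[1.1.2] true AND true = true
[1.1.3.1] false OR true = true
[1.1.3.2.2] true → true = true
[1.1.3.2] true → true = true
[1.1.3] true → true = true
[1.1] false AND true AND true = false
[1] NOT false = true
[2] exactly-one(false, true, false) = true
[root] true AND true = true
Overall: true → approved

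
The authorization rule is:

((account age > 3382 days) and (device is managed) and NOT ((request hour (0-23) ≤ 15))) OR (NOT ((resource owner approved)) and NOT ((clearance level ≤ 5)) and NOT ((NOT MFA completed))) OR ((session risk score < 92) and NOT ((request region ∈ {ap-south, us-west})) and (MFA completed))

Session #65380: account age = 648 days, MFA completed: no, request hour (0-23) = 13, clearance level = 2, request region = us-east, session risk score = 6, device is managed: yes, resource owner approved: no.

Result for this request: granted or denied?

Denied

Atomic conditions:
  account age > 3382 days: 648 > 3382 is false
  device is managed: yes → true
  request hour (0-23) ≤ 15: 13 ≤ 15 is true
  resource owner approved: no → false
  clearance level ≤ 5: 2 ≤ 5 is true
  NOT MFA completed: no → true
  session risk score < 92: 6 < 92 is true
  request region ∈ {ap-south, us-west}: us-east is not in the set → false
  MFA completed: no → false
Combine:
[1.3] NOT true = false
[1] false AND true AND false = false
[2.1] NOT false = true
[2.2] NOT true = false
[2.3] NOT true = false
[2] true AND false AND false = false
[3.2] NOT false = true
[3] true AND true AND false = false
[root] false OR false OR false = false
Overall: false → denied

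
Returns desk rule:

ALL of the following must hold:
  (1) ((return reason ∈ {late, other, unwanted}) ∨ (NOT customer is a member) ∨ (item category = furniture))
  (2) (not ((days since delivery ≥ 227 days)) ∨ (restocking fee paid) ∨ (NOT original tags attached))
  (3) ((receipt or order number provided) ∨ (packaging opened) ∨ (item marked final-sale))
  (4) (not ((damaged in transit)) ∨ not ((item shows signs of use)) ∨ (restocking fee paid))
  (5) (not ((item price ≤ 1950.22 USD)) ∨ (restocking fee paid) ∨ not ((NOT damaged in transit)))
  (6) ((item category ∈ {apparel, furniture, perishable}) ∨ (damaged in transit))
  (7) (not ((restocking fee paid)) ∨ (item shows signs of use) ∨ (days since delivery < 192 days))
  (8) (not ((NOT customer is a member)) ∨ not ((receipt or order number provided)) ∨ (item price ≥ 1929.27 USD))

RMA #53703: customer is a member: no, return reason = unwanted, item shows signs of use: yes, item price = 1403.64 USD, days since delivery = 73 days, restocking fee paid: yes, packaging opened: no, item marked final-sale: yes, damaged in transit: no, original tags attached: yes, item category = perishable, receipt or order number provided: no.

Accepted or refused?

Accepted

Atomic conditions:
  return reason ∈ {late, other, unwanted}: unwanted is in the set → true
  NOT customer is a member: no → true
  item category = furniture: perishable == furniture is false
  days since delivery ≥ 227 days: 73 ≥ 227 is false
  restocking fee paid: yes → true
  NOT original tags attached: yes → false
  receipt or order number provided: no → false
  packaging opened: no → false
  item marked final-sale: yes → true
  damaged in transit: no → false
  item shows signs of use: yes → true
  item price ≤ 1950.22 USD: 1403.64 ≤ 1950.22 is true
  NOT damaged in transit: no → true
  item category ∈ {apparel, furniture, perishable}: perishable is in the set → true
  days since delivery < 192 days: 73 < 192 is true
  item price ≥ 1929.27 USD: 1403.64 ≥ 1929.27 is false
Combine:
[1] true OR true OR false = true
[2.1] NOT false = true
[2] true OR true OR false = true
[3] false OR false OR true = true
[4.1] NOT false = true
[4.2] NOT true = false
[4] true OR false OR true = true
[5.1] NOT true = false
[5.3] NOT true = false
[5] false OR true OR false = true
[6] true OR false = true
[7.1] NOT true = false
[7] false OR true OR true = true
[8.1] NOT true = false
[8.2] NOT false = true
[8] false OR true OR false = true
[root] true AND true AND true AND true AND true AND true AND true AND true = true
Overall: true → accepted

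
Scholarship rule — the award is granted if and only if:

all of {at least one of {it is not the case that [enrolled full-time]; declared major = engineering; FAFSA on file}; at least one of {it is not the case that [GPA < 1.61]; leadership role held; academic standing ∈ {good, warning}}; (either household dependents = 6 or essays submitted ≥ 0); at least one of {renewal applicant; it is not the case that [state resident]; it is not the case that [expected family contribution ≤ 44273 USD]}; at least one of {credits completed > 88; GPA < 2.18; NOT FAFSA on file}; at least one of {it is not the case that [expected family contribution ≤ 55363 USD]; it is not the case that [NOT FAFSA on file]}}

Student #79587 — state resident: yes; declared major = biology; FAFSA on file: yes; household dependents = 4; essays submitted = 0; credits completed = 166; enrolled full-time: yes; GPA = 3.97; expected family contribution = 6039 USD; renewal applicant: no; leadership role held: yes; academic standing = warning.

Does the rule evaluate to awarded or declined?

Declined

Atomic conditions:
  enrolled full-time: yes → true
  declared major = engineering: biology == engineering is false
  FAFSA on file: yes → true
  GPA < 1.61: 3.97 < 1.61 is false
  leadership role held: yes → true
  academic standing ∈ {good, warning}: warning is in the set → true
  household dependents = 6: 4 == 6 is false
  essays submitted ≥ 0: 0 ≥ 0 is true
  renewal applicant: no → false
  state resident: yes → true
  expected family contribution ≤ 44273 USD: 6039 ≤ 44273 is true
  credits completed > 88: 166 > 88 is true
  GPA < 2.18: 3.97 < 2.18 is false
  NOT FAFSA on file: yes → false
  expected family contribution ≤ 55363 USD: 6039 ≤ 55363 is true
Combine:
[1.1] NOT true = false
[1] false OR false OR true = true
[2.1] NOT false = true
[2] true OR true OR true = true
[3] false OR true = true
[4.2] NOT true = false
[4.3] NOT true = false
[4] false OR false OR false = false
[5] true OR false OR false = true
[6.1] NOT true = false
[6.2] NOT false = true
[6] false OR true = true
[root] true AND true AND true AND false AND true AND true = false
Overall: false → declined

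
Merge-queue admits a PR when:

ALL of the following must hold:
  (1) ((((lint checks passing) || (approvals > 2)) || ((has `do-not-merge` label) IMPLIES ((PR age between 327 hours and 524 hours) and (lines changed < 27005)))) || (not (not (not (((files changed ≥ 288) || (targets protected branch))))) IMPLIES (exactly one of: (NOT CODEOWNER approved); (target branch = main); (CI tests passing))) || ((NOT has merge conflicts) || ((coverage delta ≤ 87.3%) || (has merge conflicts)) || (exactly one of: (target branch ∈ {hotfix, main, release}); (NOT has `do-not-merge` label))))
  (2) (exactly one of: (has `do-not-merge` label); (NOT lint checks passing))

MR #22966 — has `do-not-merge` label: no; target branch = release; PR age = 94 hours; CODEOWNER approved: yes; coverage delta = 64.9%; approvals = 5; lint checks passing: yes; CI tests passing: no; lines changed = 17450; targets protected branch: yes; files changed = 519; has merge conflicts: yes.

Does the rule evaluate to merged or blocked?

Atomic conditions:
  lint checks passing: yes → true
  approvals > 2: 5 > 2 is true
  has `do-not-merge` label: no → false
  PR age between 327 hours and 524 hours: 94 in [327, 524] is false
  lines changed < 27005: 17450 < 27005 is true
  files changed ≥ 288: 519 ≥ 288 is true
  targets protected branch: yes → true
  NOT CODEOWNER approved: yes → false
  target branch = main: release == main is false
  CI tests passing: no → false
  NOT has merge conflicts: yes → false
  coverage delta ≤ 87.3%: 64.9 ≤ 87.3 is true
  has merge conflicts: yes → true
  target branch ∈ {hotfix, main, release}: release is in the set → true
  NOT has `do-not-merge` label: no → true
  NOT lint checks passing: yes → false
Combine:
[1.1.1] true OR true = true
[1.1.2.2] false AND true = false
[1.1.2] false → false (antecedent false ⇒ implication holds) = true
[1.1] true OR true = true
[1.2.1.1.1.1] true OR true = true
[1.2.1.1.1] NOT true = false
[1.2.1.1] NOT false = true
[1.2.1] NOT true = false
[1.2.2] exactly-one(false, false, false) = false
[1.2] false → false (antecedent false ⇒ implication holds) = true
[1.3.2] true OR true = true
[1.3.3] exactly-one(true, true) = false
[1.3] false OR true OR false = true
[1] true OR true OR true = true
[2] exactly-one(false, false) = false
[root] true AND false = false
Overall: false → blocked

Blocked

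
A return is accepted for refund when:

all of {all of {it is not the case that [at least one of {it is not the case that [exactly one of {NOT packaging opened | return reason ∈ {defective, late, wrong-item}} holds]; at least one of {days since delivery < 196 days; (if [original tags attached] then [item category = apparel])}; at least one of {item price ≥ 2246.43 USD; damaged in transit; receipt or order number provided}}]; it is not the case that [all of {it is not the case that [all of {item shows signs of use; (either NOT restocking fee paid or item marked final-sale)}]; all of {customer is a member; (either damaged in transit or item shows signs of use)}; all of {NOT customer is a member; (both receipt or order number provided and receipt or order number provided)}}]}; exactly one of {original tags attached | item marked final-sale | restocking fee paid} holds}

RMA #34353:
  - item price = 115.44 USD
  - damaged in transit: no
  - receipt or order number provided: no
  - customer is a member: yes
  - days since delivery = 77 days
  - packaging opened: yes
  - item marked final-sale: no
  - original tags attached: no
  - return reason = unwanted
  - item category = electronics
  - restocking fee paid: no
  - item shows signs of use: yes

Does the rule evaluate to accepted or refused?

Refused

Atomic conditions:
  NOT packaging opened: yes → false
  return reason ∈ {defective, late, wrong-item}: unwanted is not in the set → false
  days since delivery < 196 days: 77 < 196 is true
  original tags attached: no → false
  item category = apparel: electronics == apparel is false
  item price ≥ 2246.43 USD: 115.44 ≥ 2246.43 is false
  damaged in transit: no → false
  receipt or order number provided: no → false
  item shows signs of use: yes → true
  NOT restocking fee paid: no → true
  item marked final-sale: no → false
  customer is a member: yes → true
  NOT customer is a member: yes → false
  restocking fee paid: no → false
Combine:
[1.1.1.1.1] exactly-one(false, false) = false
[1.1.1.1] NOT false = true
[1.1.1.2.2] false → false (antecedent false ⇒ implication holds) = true
[1.1.1.2] true OR true = true
[1.1.1.3] false OR false OR false = false
[1.1.1] true OR true OR false = true
[1.1] NOT true = false
[1.2.1.1.1.2] true OR false = true
[1.2.1.1.1] true AND true = true
[1.2.1.1] NOT true = false
[1.2.1.2.2] false OR true = true
[1.2.1.2] true AND true = true
[1.2.1.3.2] false AND false = false
[1.2.1.3] false AND false = false
[1.2.1] false AND true AND false = false
[1.2] NOT false = true
[1] false AND true = false
[2] exactly-one(false, false, false) = false
[root] false AND false = false
Overall: false → refused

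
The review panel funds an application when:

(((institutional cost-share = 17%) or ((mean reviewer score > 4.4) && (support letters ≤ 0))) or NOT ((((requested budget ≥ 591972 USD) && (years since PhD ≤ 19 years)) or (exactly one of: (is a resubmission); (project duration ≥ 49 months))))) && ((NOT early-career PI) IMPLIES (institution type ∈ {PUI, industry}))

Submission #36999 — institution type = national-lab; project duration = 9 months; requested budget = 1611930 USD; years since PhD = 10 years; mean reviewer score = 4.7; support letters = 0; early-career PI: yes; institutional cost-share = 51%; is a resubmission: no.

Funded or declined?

Atomic conditions:
  institutional cost-share = 17%: 51 == 17 is false
  mean reviewer score > 4.4: 4.7 > 4.4 is true
  support letters ≤ 0: 0 ≤ 0 is true
  requested budget ≥ 591972 USD: 1611930 ≥ 591972 is true
  years since PhD ≤ 19 years: 10 ≤ 19 is true
  is a resubmission: no → false
  project duration ≥ 49 months: 9 ≥ 49 is false
  NOT early-career PI: yes → false
  institution type ∈ {PUI, industry}: national-lab is not in the set → false
Combine:
[1.1.2] true AND true = true
[1.1] false OR true = true
[1.2.1.1] true AND true = true
[1.2.1.2] exactly-one(false, false) = false
[1.2.1] true OR false = true
[1.2] NOT true = false
[1] true OR false = true
[2] false → false (antecedent false ⇒ implication holds) = true
[root] true AND true = true
Overall: true → funded

Funded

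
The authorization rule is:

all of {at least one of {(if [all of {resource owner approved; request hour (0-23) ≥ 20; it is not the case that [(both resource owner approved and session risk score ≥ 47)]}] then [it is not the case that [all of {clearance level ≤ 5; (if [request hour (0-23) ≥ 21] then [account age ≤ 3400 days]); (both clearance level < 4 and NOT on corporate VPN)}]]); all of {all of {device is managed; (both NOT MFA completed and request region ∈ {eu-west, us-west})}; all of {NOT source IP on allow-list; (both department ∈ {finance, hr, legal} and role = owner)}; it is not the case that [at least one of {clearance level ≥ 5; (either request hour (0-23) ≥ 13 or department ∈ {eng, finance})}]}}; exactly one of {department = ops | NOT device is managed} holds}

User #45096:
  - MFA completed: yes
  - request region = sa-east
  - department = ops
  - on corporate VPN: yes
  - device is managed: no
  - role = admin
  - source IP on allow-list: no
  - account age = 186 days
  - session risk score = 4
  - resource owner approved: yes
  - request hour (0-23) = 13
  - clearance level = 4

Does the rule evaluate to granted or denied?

Atomic conditions:
  resource owner approved: yes → true
  request hour (0-23) ≥ 20: 13 ≥ 20 is false
  session risk score ≥ 47: 4 ≥ 47 is false
  clearance level ≤ 5: 4 ≤ 5 is true
  request hour (0-23) ≥ 21: 13 ≥ 21 is false
  account age ≤ 3400 days: 186 ≤ 3400 is true
  clearance level < 4: 4 < 4 is false
  NOT on corporate VPN: yes → false
  device is managed: no → false
  NOT MFA completed: yes → false
  request region ∈ {eu-west, us-west}: sa-east is not in the set → false
  NOT source IP on allow-list: no → true
  department ∈ {finance, hr, legal}: ops is not in the set → false
  role = owner: admin == owner is false
  clearance level ≥ 5: 4 ≥ 5 is false
  request hour (0-23) ≥ 13: 13 ≥ 13 is true
  department ∈ {eng, finance}: ops is not in the set → false
  department = ops: ops == ops is true
  NOT device is managed: no → true
Combine:
[1.1.1.3.1] true AND false = false
[1.1.1.3] NOT false = true
[1.1.1] true AND false AND true = false
[1.1.2.1.2] false → true (antecedent false ⇒ implication holds) = true
[1.1.2.1.3] false AND false = false
[1.1.2.1] true AND true AND false = false
[1.1.2] NOT false = true
[1.1] false → true (antecedent false ⇒ implication holds) = true
[1.2.1.2] false AND false = false
[1.2.1] false AND false = false
[1.2.2.2] false AND false = false
[1.2.2] true AND false = false
[1.2.3.1.2] true OR false = true
[1.2.3.1] false OR true = true
[1.2.3] NOT true = false
[1.2] false AND false AND false = false
[1] true OR false = true
[2] exactly-one(true, true) = false
[root] true AND false = false
Overall: false → denied

Denied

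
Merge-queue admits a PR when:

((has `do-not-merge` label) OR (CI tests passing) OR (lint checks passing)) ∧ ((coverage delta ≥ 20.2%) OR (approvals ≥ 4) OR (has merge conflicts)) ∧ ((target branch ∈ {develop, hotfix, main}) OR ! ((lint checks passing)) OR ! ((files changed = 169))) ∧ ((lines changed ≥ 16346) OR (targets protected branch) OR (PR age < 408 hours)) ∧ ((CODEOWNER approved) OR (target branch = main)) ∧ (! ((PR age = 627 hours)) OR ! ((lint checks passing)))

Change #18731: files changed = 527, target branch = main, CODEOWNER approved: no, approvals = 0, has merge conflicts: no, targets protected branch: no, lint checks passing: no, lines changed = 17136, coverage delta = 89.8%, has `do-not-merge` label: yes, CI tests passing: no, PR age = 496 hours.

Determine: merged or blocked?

Merged

Atomic conditions:
  has `do-not-merge` label: yes → true
  CI tests passing: no → false
  lint checks passing: no → false
  coverage delta ≥ 20.2%: 89.8 ≥ 20.2 is true
  approvals ≥ 4: 0 ≥ 4 is false
  has merge conflicts: no → false
  target branch ∈ {develop, hotfix, main}: main is in the set → true
  files changed = 169: 527 == 169 is false
  lines changed ≥ 16346: 17136 ≥ 16346 is true
  targets protected branch: no → false
  PR age < 408 hours: 496 < 408 is false
  CODEOWNER approved: no → false
  target branch = main: main == main is true
  PR age = 627 hours: 496 == 627 is false
Combine:
[1] true OR false OR false = true
[2] true OR false OR false = true
[3.2] NOT false = true
[3.3] NOT false = true
[3] true OR true OR true = true
[4] true OR false OR false = true
[5] false OR true = true
[6.1] NOT false = true
[6.2] NOT false = true
[6] true OR true = true
[root] true AND true AND true AND true AND true AND true = true
Overall: true → merged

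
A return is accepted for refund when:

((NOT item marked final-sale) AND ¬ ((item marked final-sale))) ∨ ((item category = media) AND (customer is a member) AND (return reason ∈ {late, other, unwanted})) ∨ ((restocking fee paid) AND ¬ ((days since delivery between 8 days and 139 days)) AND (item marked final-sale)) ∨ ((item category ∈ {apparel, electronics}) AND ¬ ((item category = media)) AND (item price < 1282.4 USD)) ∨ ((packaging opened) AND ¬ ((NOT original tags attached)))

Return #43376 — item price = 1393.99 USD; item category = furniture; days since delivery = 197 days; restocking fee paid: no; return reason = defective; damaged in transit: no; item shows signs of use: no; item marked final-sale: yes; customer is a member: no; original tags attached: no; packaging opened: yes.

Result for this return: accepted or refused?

Atomic conditions:
  NOT item marked final-sale: yes → false
  item marked final-sale: yes → true
  item category = media: furniture == media is false
  customer is a member: no → false
  return reason ∈ {late, other, unwanted}: defective is not in the set → false
  restocking fee paid: no → false
  days since delivery between 8 days and 139 days: 197 in [8, 139] is false
  item category ∈ {apparel, electronics}: furniture is not in the set → false
  item price < 1282.4 USD: 1393.99 < 1282.4 is false
  packaging opened: yes → true
  NOT original tags attached: no → true
Combine:
[1.2] NOT true = false
[1] false AND false = false
[2] false AND false AND false = false
[3.2] NOT false = true
[3] false AND true AND true = false
[4.2] NOT false = true
[4] false AND true AND false = false
[5.2] NOT true = false
[5] true AND false = false
[root] false OR false OR false OR false OR false = false
Overall: false → refused

Refused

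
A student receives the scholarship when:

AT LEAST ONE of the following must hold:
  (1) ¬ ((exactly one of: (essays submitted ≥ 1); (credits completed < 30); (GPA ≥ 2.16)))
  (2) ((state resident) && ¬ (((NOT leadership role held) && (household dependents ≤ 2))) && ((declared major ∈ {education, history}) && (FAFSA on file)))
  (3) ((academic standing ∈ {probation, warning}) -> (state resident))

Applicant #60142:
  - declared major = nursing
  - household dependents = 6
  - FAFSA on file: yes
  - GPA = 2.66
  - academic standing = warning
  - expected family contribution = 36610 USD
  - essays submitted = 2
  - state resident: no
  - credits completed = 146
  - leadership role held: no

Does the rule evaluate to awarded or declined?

Awarded

Atomic conditions:
  essays submitted ≥ 1: 2 ≥ 1 is true
  credits completed < 30: 146 < 30 is false
  GPA ≥ 2.16: 2.66 ≥ 2.16 is true
  state resident: no → false
  NOT leadership role held: no → true
  household dependents ≤ 2: 6 ≤ 2 is false
  declared major ∈ {education, history}: nursing is not in the set → false
  FAFSA on file: yes → true
  academic standing ∈ {probation, warning}: warning is in the set → true
Combine:
[1.1] exactly-one(true, false, true) = false
[1] NOT false = true
[2.2.1] true AND false = false
[2.2] NOT false = true
[2.3] false AND true = false
[2] false AND true AND false = false
[3] true → false = false
[root] true OR false OR false = true
Overall: true → awarded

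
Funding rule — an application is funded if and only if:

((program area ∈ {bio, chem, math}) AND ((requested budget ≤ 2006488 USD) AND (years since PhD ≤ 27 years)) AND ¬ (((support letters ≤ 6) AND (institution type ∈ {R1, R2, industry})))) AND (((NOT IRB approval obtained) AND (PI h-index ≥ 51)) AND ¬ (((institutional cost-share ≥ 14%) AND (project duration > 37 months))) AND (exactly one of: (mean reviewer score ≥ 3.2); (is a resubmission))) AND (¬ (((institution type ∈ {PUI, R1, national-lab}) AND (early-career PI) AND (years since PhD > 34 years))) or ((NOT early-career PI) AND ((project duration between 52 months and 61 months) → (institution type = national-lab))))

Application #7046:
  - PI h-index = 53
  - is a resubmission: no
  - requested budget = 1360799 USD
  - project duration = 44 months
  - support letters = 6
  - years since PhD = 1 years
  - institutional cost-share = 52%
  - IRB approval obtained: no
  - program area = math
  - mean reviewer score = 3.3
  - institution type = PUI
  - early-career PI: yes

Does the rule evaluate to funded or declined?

Atomic conditions:
  program area ∈ {bio, chem, math}: math is in the set → true
  requested budget ≤ 2006488 USD: 1360799 ≤ 2006488 is true
  years since PhD ≤ 27 years: 1 ≤ 27 is true
  support letters ≤ 6: 6 ≤ 6 is true
  institution type ∈ {R1, R2, industry}: PUI is not in the set → false
  NOT IRB approval obtained: no → true
  PI h-index ≥ 51: 53 ≥ 51 is true
  institutional cost-share ≥ 14%: 52 ≥ 14 is true
  project duration > 37 months: 44 > 37 is true
  mean reviewer score ≥ 3.2: 3.3 ≥ 3.2 is true
  is a resubmission: no → false
  institution type ∈ {PUI, R1, national-lab}: PUI is in the set → true
  early-career PI: yes → true
  years since PhD > 34 years: 1 > 34 is false
  NOT early-career PI: yes → false
  project duration between 52 months and 61 months: 44 in [52, 61] is false
  institution type = national-lab: PUI == national-lab is false
Combine:
[1.2] true AND true = true
[1.3.1] true AND false = false
[1.3] NOT false = true
[1] true AND true AND true = true
[2.1] true AND true = true
[2.2.1] true AND true = true
[2.2] NOT true = false
[2.3] exactly-one(true, false) = true
[2] true AND false AND true = false
[3.1.1] true AND true AND false = false
[3.1] NOT false = true
[3.2.2] false → false (antecedent false ⇒ implication holds) = true
[3.2] false AND true = false
[3] true OR false = true
[root] true AND false AND true = false
Overall: false → declined

Declined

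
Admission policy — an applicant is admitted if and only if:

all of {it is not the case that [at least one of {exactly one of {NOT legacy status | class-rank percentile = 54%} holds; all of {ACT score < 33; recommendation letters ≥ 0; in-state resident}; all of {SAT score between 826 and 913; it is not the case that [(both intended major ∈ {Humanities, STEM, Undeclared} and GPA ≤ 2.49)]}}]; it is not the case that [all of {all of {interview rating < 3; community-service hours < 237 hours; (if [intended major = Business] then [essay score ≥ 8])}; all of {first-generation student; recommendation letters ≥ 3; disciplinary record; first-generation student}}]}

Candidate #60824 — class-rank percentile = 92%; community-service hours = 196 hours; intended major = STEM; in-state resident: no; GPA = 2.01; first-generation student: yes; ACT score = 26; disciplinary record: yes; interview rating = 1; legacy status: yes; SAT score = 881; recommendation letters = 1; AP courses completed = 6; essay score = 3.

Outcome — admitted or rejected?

Admitted

Atomic conditions:
  NOT legacy status: yes → false
  class-rank percentile = 54%: 92 == 54 is false
  ACT score < 33: 26 < 33 is true
  recommendation letters ≥ 0: 1 ≥ 0 is true
  in-state resident: no → false
  SAT score between 826 and 913: 881 in [826, 913] is true
  intended major ∈ {Humanities, STEM, Undeclared}: STEM is in the set → true
  GPA ≤ 2.49: 2.01 ≤ 2.49 is true
  interview rating < 3: 1 < 3 is true
  community-service hours < 237 hours: 196 < 237 is true
  intended major = Business: STEM == Business is false
  essay score ≥ 8: 3 ≥ 8 is false
  first-generation student: yes → true
  recommendation letters ≥ 3: 1 ≥ 3 is false
  disciplinary record: yes → true
Combine:
[1.1.1] exactly-one(false, false) = false
[1.1.2] true AND true AND false = false
[1.1.3.2.1] true AND true = true
[1.1.3.2] NOT true = false
[1.1.3] true AND false = false
[1.1] false OR false OR false = false
[1] NOT false = true
[2.1.1.3] false → false (antecedent false ⇒ implication holds) = true
[2.1.1] true AND true AND true = true
[2.1.2] true AND false AND true AND true = false
[2.1] true AND false = false
[2] NOT false = true
[root] true AND true = true
Overall: true → admitted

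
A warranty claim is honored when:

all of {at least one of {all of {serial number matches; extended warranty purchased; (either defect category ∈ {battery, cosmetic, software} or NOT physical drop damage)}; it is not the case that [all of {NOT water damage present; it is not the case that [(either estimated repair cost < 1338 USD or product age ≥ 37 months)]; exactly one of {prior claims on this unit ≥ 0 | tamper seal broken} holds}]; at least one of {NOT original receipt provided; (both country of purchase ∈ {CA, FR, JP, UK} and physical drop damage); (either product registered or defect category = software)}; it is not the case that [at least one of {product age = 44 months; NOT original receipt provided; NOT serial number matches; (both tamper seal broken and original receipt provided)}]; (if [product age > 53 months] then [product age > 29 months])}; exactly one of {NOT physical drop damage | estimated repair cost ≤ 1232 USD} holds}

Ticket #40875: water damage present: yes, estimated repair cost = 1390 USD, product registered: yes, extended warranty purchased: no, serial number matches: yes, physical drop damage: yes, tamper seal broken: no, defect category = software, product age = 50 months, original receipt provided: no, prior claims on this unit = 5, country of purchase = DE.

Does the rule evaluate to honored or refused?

Atomic conditions:
  serial number matches: yes → true
  extended warranty purchased: no → false
  defect category ∈ {battery, cosmetic, software}: software is in the set → true
  NOT physical drop damage: yes → false
  NOT water damage present: yes → false
  estimated repair cost < 1338 USD: 1390 < 1338 is false
  product age ≥ 37 months: 50 ≥ 37 is true
  prior claims on this unit ≥ 0: 5 ≥ 0 is true
  tamper seal broken: no → false
  NOT original receipt provided: no → true
  country of purchase ∈ {CA, FR, JP, UK}: DE is not in the set → false
  physical drop damage: yes → true
  product registered: yes → true
  defect category = software: software == software is true
  product age = 44 months: 50 == 44 is false
  NOT serial number matches: yes → false
  original receipt provided: no → false
  product age > 53 months: 50 > 53 is false
  product age > 29 months: 50 > 29 is true
  estimated repair cost ≤ 1232 USD: 1390 ≤ 1232 is false
Combine:
[1.1.3] true OR false = true
[1.1] true AND false AND true = false
[1.2.1.2.1] false OR true = true
[1.2.1.2] NOT true = false
[1.2.1.3] exactly-one(true, false) = true
[1.2.1] false AND false AND true = false
[1.2] NOT false = true
[1.3.2] false AND true = false
[1.3.3] true OR true = true
[1.3] true OR false OR true = true
[1.4.1.4] false AND false = false
[1.4.1] false OR true OR false OR false = true
[1.4] NOT true = false
[1.5] false → true (antecedent false ⇒ implication holds) = true
[1] false OR true OR true OR false OR true = true
[2] exactly-one(false, false) = false
[root] true AND false = false
Overall: false → refused

Refused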